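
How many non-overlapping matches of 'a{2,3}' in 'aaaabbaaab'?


Pattern 'a{2,3}' matches between 2 and 3 consecutive a's (greedy).
String: 'aaaabbaaab'
Finding runs of a's and applying greedy matching:
  Run at pos 0: 'aaaa' (length 4)
  Run at pos 6: 'aaa' (length 3)
Matches: ['aaa', 'aaa']
Count: 2

2


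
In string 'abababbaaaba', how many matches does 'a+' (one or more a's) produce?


Pattern 'a+' matches one or more consecutive a's.
String: 'abababbaaaba'
Scanning for runs of a:
  Match 1: 'a' (length 1)
  Match 2: 'a' (length 1)
  Match 3: 'a' (length 1)
  Match 4: 'aaa' (length 3)
  Match 5: 'a' (length 1)
Total matches: 5

5


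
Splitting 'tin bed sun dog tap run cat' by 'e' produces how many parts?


Splitting by 'e' breaks the string at each occurrence of the separator.
Text: 'tin bed sun dog tap run cat'
Parts after split:
  Part 1: 'tin b'
  Part 2: 'd sun dog tap run cat'
Total parts: 2

2


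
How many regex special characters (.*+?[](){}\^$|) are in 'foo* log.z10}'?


Regex special characters are: . * + ? [ ] ( ) { } \ ^ $ |
Scanning 'foo* log.z10}':
  pos 3: '*' -> SPECIAL
  pos 8: '.' -> SPECIAL
  pos 12: '}' -> SPECIAL
Special chars found: ['*', '.', '}']
Total: 3

3


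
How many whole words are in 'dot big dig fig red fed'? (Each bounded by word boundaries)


Word boundaries (\b) mark the start/end of each word.
Text: 'dot big dig fig red fed'
Splitting by whitespace:
  Word 1: 'dot'
  Word 2: 'big'
  Word 3: 'dig'
  Word 4: 'fig'
  Word 5: 'red'
  Word 6: 'fed'
Total whole words: 6

6


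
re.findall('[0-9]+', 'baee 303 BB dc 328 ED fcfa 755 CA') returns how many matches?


Pattern '[0-9]+' finds one or more digits.
Text: 'baee 303 BB dc 328 ED fcfa 755 CA'
Scanning for matches:
  Match 1: '303'
  Match 2: '328'
  Match 3: '755'
Total matches: 3

3


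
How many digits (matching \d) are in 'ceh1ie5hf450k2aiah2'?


\d matches any digit 0-9.
Scanning 'ceh1ie5hf450k2aiah2':
  pos 3: '1' -> DIGIT
  pos 6: '5' -> DIGIT
  pos 9: '4' -> DIGIT
  pos 10: '5' -> DIGIT
  pos 11: '0' -> DIGIT
  pos 13: '2' -> DIGIT
  pos 18: '2' -> DIGIT
Digits found: ['1', '5', '4', '5', '0', '2', '2']
Total: 7

7


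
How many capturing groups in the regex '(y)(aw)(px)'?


To count capturing groups, count each '(' that starts a group.
Pattern: '(y)(aw)(px)'
Walking through the pattern:
  Position 0: '(' -> group #1
  Position 3: '(' -> group #2
  Position 7: '(' -> group #3
Total capturing groups: 3

3


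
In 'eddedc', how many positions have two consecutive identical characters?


Looking for consecutive identical characters in 'eddedc':
  pos 0-1: 'e' vs 'd' -> different
  pos 1-2: 'd' vs 'd' -> MATCH ('dd')
  pos 2-3: 'd' vs 'e' -> different
  pos 3-4: 'e' vs 'd' -> different
  pos 4-5: 'd' vs 'c' -> different
Consecutive identical pairs: ['dd']
Count: 1

1


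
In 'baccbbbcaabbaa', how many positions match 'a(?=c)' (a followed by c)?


Lookahead 'a(?=c)' matches 'a' only when followed by 'c'.
String: 'baccbbbcaabbaa'
Checking each position where char is 'a':
  pos 1: 'a' -> MATCH (next='c')
  pos 8: 'a' -> no (next='a')
  pos 9: 'a' -> no (next='b')
  pos 12: 'a' -> no (next='a')
Matching positions: [1]
Count: 1

1


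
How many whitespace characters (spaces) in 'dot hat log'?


\s matches whitespace characters (spaces, tabs, etc.).
Text: 'dot hat log'
This text has 3 words separated by spaces.
Number of spaces = number of words - 1 = 3 - 1 = 2

2


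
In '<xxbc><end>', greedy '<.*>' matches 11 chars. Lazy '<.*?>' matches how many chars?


Greedy '<.*>' tries to match as MUCH as possible.
Lazy '<.*?>' tries to match as LITTLE as possible.

String: '<xxbc><end>'
Greedy '<.*>' starts at first '<' and extends to the LAST '>': '<xxbc><end>' (11 chars)
Lazy '<.*?>' starts at first '<' and stops at the FIRST '>': '<xxbc>' (6 chars)

6


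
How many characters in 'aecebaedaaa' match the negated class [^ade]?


Negated class [^ade] matches any char NOT in {a, d, e}
Scanning 'aecebaedaaa':
  pos 0: 'a' -> no (excluded)
  pos 1: 'e' -> no (excluded)
  pos 2: 'c' -> MATCH
  pos 3: 'e' -> no (excluded)
  pos 4: 'b' -> MATCH
  pos 5: 'a' -> no (excluded)
  pos 6: 'e' -> no (excluded)
  pos 7: 'd' -> no (excluded)
  pos 8: 'a' -> no (excluded)
  pos 9: 'a' -> no (excluded)
  pos 10: 'a' -> no (excluded)
Total matches: 2

2


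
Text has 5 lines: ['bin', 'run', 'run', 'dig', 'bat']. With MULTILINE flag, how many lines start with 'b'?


With MULTILINE flag, ^ matches the start of each line.
Lines: ['bin', 'run', 'run', 'dig', 'bat']
Checking which lines start with 'b':
  Line 1: 'bin' -> MATCH
  Line 2: 'run' -> no
  Line 3: 'run' -> no
  Line 4: 'dig' -> no
  Line 5: 'bat' -> MATCH
Matching lines: ['bin', 'bat']
Count: 2

2


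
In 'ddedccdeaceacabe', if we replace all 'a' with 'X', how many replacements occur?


re.sub('a', 'X', text) replaces every occurrence of 'a' with 'X'.
Text: 'ddedccdeaceacabe'
Scanning for 'a':
  pos 8: 'a' -> replacement #1
  pos 11: 'a' -> replacement #2
  pos 13: 'a' -> replacement #3
Total replacements: 3

3


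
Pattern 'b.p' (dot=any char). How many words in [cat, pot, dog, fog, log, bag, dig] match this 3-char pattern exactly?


Pattern 'b.p' means: starts with 'b', any single char, ends with 'p'.
Checking each word (must be exactly 3 chars):
  'cat' (len=3): no
  'pot' (len=3): no
  'dog' (len=3): no
  'fog' (len=3): no
  'log' (len=3): no
  'bag' (len=3): no
  'dig' (len=3): no
Matching words: []
Total: 0

0


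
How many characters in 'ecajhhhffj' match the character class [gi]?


Character class [gi] matches any of: {g, i}
Scanning string 'ecajhhhffj' character by character:
  pos 0: 'e' -> no
  pos 1: 'c' -> no
  pos 2: 'a' -> no
  pos 3: 'j' -> no
  pos 4: 'h' -> no
  pos 5: 'h' -> no
  pos 6: 'h' -> no
  pos 7: 'f' -> no
  pos 8: 'f' -> no
  pos 9: 'j' -> no
Total matches: 0

0


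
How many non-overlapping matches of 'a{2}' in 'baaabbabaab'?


Pattern 'a{2}' matches exactly 2 consecutive a's (greedy, non-overlapping).
String: 'baaabbabaab'
Scanning for runs of a's:
  Run at pos 1: 'aaa' (length 3) -> 1 match(es)
  Run at pos 6: 'a' (length 1) -> 0 match(es)
  Run at pos 8: 'aa' (length 2) -> 1 match(es)
Matches found: ['aa', 'aa']
Total: 2

2


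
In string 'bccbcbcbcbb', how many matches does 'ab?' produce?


Pattern 'ab?' matches 'a' optionally followed by 'b'.
String: 'bccbcbcbcbb'
Scanning left to right for 'a' then checking next char:
Total matches: 0

0


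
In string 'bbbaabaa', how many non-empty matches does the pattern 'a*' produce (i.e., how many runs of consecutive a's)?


Pattern 'a*' matches zero or more a's. We want non-empty runs of consecutive a's.
String: 'bbbaabaa'
Walking through the string to find runs of a's:
  Run 1: positions 3-4 -> 'aa'
  Run 2: positions 6-7 -> 'aa'
Non-empty runs found: ['aa', 'aa']
Count: 2

2


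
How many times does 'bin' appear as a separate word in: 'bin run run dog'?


Scanning each word for exact match 'bin':
  Word 1: 'bin' -> MATCH
  Word 2: 'run' -> no
  Word 3: 'run' -> no
  Word 4: 'dog' -> no
Total matches: 1

1


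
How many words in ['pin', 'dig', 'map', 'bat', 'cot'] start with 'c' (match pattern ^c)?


Pattern ^c anchors to start of word. Check which words begin with 'c':
  'pin' -> no
  'dig' -> no
  'map' -> no
  'bat' -> no
  'cot' -> MATCH (starts with 'c')
Matching words: ['cot']
Count: 1

1


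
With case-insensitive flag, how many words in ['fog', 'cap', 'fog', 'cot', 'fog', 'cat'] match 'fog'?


Case-insensitive matching: compare each word's lowercase form to 'fog'.
  'fog' -> lower='fog' -> MATCH
  'cap' -> lower='cap' -> no
  'fog' -> lower='fog' -> MATCH
  'cot' -> lower='cot' -> no
  'fog' -> lower='fog' -> MATCH
  'cat' -> lower='cat' -> no
Matches: ['fog', 'fog', 'fog']
Count: 3

3


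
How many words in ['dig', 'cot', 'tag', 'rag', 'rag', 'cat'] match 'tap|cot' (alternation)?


Alternation 'tap|cot' matches either 'tap' or 'cot'.
Checking each word:
  'dig' -> no
  'cot' -> MATCH
  'tag' -> no
  'rag' -> no
  'rag' -> no
  'cat' -> no
Matches: ['cot']
Count: 1

1


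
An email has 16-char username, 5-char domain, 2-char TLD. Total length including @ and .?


An email address has format: username@domain.tld
Username length: 16
'@' character: 1
Domain length: 5
'.' character: 1
TLD length: 2
Total = 16 + 1 + 5 + 1 + 2 = 25

25


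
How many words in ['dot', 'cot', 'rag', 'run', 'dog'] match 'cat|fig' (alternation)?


Alternation 'cat|fig' matches either 'cat' or 'fig'.
Checking each word:
  'dot' -> no
  'cot' -> no
  'rag' -> no
  'run' -> no
  'dog' -> no
Matches: []
Count: 0

0


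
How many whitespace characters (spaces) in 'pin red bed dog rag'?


\s matches whitespace characters (spaces, tabs, etc.).
Text: 'pin red bed dog rag'
This text has 5 words separated by spaces.
Number of spaces = number of words - 1 = 5 - 1 = 4

4


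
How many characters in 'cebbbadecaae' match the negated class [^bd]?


Negated class [^bd] matches any char NOT in {b, d}
Scanning 'cebbbadecaae':
  pos 0: 'c' -> MATCH
  pos 1: 'e' -> MATCH
  pos 2: 'b' -> no (excluded)
  pos 3: 'b' -> no (excluded)
  pos 4: 'b' -> no (excluded)
  pos 5: 'a' -> MATCH
  pos 6: 'd' -> no (excluded)
  pos 7: 'e' -> MATCH
  pos 8: 'c' -> MATCH
  pos 9: 'a' -> MATCH
  pos 10: 'a' -> MATCH
  pos 11: 'e' -> MATCH
Total matches: 8

8


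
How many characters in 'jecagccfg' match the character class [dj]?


Character class [dj] matches any of: {d, j}
Scanning string 'jecagccfg' character by character:
  pos 0: 'j' -> MATCH
  pos 1: 'e' -> no
  pos 2: 'c' -> no
  pos 3: 'a' -> no
  pos 4: 'g' -> no
  pos 5: 'c' -> no
  pos 6: 'c' -> no
  pos 7: 'f' -> no
  pos 8: 'g' -> no
Total matches: 1

1


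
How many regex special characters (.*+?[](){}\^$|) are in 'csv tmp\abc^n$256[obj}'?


Regex special characters are: . * + ? [ ] ( ) { } \ ^ $ |
Scanning 'csv tmp\abc^n$256[obj}':
  pos 7: '\' -> SPECIAL
  pos 11: '^' -> SPECIAL
  pos 13: '$' -> SPECIAL
  pos 17: '[' -> SPECIAL
  pos 21: '}' -> SPECIAL
Special chars found: ['\\', '^', '$', '[', '}']
Total: 5

5


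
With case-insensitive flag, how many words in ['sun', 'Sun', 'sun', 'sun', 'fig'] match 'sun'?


Case-insensitive matching: compare each word's lowercase form to 'sun'.
  'sun' -> lower='sun' -> MATCH
  'Sun' -> lower='sun' -> MATCH
  'sun' -> lower='sun' -> MATCH
  'sun' -> lower='sun' -> MATCH
  'fig' -> lower='fig' -> no
Matches: ['sun', 'Sun', 'sun', 'sun']
Count: 4

4


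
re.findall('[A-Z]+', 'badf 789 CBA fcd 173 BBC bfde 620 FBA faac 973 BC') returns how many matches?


Pattern '[A-Z]+' finds one or more uppercase letters.
Text: 'badf 789 CBA fcd 173 BBC bfde 620 FBA faac 973 BC'
Scanning for matches:
  Match 1: 'CBA'
  Match 2: 'BBC'
  Match 3: 'FBA'
  Match 4: 'BC'
Total matches: 4

4


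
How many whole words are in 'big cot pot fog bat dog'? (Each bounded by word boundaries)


Word boundaries (\b) mark the start/end of each word.
Text: 'big cot pot fog bat dog'
Splitting by whitespace:
  Word 1: 'big'
  Word 2: 'cot'
  Word 3: 'pot'
  Word 4: 'fog'
  Word 5: 'bat'
  Word 6: 'dog'
Total whole words: 6

6


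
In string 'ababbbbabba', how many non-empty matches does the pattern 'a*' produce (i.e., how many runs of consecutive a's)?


Pattern 'a*' matches zero or more a's. We want non-empty runs of consecutive a's.
String: 'ababbbbabba'
Walking through the string to find runs of a's:
  Run 1: positions 0-0 -> 'a'
  Run 2: positions 2-2 -> 'a'
  Run 3: positions 7-7 -> 'a'
  Run 4: positions 10-10 -> 'a'
Non-empty runs found: ['a', 'a', 'a', 'a']
Count: 4

4


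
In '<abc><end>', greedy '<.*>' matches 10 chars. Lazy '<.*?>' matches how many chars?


Greedy '<.*>' tries to match as MUCH as possible.
Lazy '<.*?>' tries to match as LITTLE as possible.

String: '<abc><end>'
Greedy '<.*>' starts at first '<' and extends to the LAST '>': '<abc><end>' (10 chars)
Lazy '<.*?>' starts at first '<' and stops at the FIRST '>': '<abc>' (5 chars)

5


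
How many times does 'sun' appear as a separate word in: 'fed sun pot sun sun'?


Scanning each word for exact match 'sun':
  Word 1: 'fed' -> no
  Word 2: 'sun' -> MATCH
  Word 3: 'pot' -> no
  Word 4: 'sun' -> MATCH
  Word 5: 'sun' -> MATCH
Total matches: 3

3


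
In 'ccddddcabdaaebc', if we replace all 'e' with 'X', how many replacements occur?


re.sub('e', 'X', text) replaces every occurrence of 'e' with 'X'.
Text: 'ccddddcabdaaebc'
Scanning for 'e':
  pos 12: 'e' -> replacement #1
Total replacements: 1

1


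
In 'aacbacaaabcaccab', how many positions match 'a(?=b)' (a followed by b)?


Lookahead 'a(?=b)' matches 'a' only when followed by 'b'.
String: 'aacbacaaabcaccab'
Checking each position where char is 'a':
  pos 0: 'a' -> no (next='a')
  pos 1: 'a' -> no (next='c')
  pos 4: 'a' -> no (next='c')
  pos 6: 'a' -> no (next='a')
  pos 7: 'a' -> no (next='a')
  pos 8: 'a' -> MATCH (next='b')
  pos 11: 'a' -> no (next='c')
  pos 14: 'a' -> MATCH (next='b')
Matching positions: [8, 14]
Count: 2

2


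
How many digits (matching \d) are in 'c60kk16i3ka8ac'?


\d matches any digit 0-9.
Scanning 'c60kk16i3ka8ac':
  pos 1: '6' -> DIGIT
  pos 2: '0' -> DIGIT
  pos 5: '1' -> DIGIT
  pos 6: '6' -> DIGIT
  pos 8: '3' -> DIGIT
  pos 11: '8' -> DIGIT
Digits found: ['6', '0', '1', '6', '3', '8']
Total: 6

6


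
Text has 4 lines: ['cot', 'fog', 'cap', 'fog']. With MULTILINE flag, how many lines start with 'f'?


With MULTILINE flag, ^ matches the start of each line.
Lines: ['cot', 'fog', 'cap', 'fog']
Checking which lines start with 'f':
  Line 1: 'cot' -> no
  Line 2: 'fog' -> MATCH
  Line 3: 'cap' -> no
  Line 4: 'fog' -> MATCH
Matching lines: ['fog', 'fog']
Count: 2

2


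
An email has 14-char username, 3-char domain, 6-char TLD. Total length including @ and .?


An email address has format: username@domain.tld
Username length: 14
'@' character: 1
Domain length: 3
'.' character: 1
TLD length: 6
Total = 14 + 1 + 3 + 1 + 6 = 25

25


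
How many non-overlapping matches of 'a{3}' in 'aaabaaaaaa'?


Pattern 'a{3}' matches exactly 3 consecutive a's (greedy, non-overlapping).
String: 'aaabaaaaaa'
Scanning for runs of a's:
  Run at pos 0: 'aaa' (length 3) -> 1 match(es)
  Run at pos 4: 'aaaaaa' (length 6) -> 2 match(es)
Matches found: ['aaa', 'aaa', 'aaa']
Total: 3

3


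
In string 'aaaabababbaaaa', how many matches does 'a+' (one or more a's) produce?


Pattern 'a+' matches one or more consecutive a's.
String: 'aaaabababbaaaa'
Scanning for runs of a:
  Match 1: 'aaaa' (length 4)
  Match 2: 'a' (length 1)
  Match 3: 'a' (length 1)
  Match 4: 'aaaa' (length 4)
Total matches: 4

4


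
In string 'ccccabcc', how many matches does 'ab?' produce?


Pattern 'ab?' matches 'a' optionally followed by 'b'.
String: 'ccccabcc'
Scanning left to right for 'a' then checking next char:
  Match 1: 'ab' (a followed by b)
Total matches: 1

1


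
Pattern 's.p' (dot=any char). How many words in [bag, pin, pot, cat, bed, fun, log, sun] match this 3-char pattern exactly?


Pattern 's.p' means: starts with 's', any single char, ends with 'p'.
Checking each word (must be exactly 3 chars):
  'bag' (len=3): no
  'pin' (len=3): no
  'pot' (len=3): no
  'cat' (len=3): no
  'bed' (len=3): no
  'fun' (len=3): no
  'log' (len=3): no
  'sun' (len=3): no
Matching words: []
Total: 0

0


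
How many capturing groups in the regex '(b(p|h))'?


To count capturing groups, count each '(' that starts a group.
Pattern: '(b(p|h))'
Walking through the pattern:
  Position 0: '(' -> group #1
  Position 2: '(' -> group #2
Total capturing groups: 2

2


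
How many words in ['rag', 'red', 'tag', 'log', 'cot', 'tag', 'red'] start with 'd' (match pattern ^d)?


Pattern ^d anchors to start of word. Check which words begin with 'd':
  'rag' -> no
  'red' -> no
  'tag' -> no
  'log' -> no
  'cot' -> no
  'tag' -> no
  'red' -> no
Matching words: []
Count: 0

0


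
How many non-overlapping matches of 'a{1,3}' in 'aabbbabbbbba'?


Pattern 'a{1,3}' matches between 1 and 3 consecutive a's (greedy).
String: 'aabbbabbbbba'
Finding runs of a's and applying greedy matching:
  Run at pos 0: 'aa' (length 2)
  Run at pos 5: 'a' (length 1)
  Run at pos 11: 'a' (length 1)
Matches: ['aa', 'a', 'a']
Count: 3

3


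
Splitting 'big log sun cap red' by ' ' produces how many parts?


Splitting by ' ' breaks the string at each occurrence of the separator.
Text: 'big log sun cap red'
Parts after split:
  Part 1: 'big'
  Part 2: 'log'
  Part 3: 'sun'
  Part 4: 'cap'
  Part 5: 'red'
Total parts: 5

5


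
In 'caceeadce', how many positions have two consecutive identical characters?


Looking for consecutive identical characters in 'caceeadce':
  pos 0-1: 'c' vs 'a' -> different
  pos 1-2: 'a' vs 'c' -> different
  pos 2-3: 'c' vs 'e' -> different
  pos 3-4: 'e' vs 'e' -> MATCH ('ee')
  pos 4-5: 'e' vs 'a' -> different
  pos 5-6: 'a' vs 'd' -> different
  pos 6-7: 'd' vs 'c' -> different
  pos 7-8: 'c' vs 'e' -> different
Consecutive identical pairs: ['ee']
Count: 1

1


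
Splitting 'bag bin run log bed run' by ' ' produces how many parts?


Splitting by ' ' breaks the string at each occurrence of the separator.
Text: 'bag bin run log bed run'
Parts after split:
  Part 1: 'bag'
  Part 2: 'bin'
  Part 3: 'run'
  Part 4: 'log'
  Part 5: 'bed'
  Part 6: 'run'
Total parts: 6

6


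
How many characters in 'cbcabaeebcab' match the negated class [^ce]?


Negated class [^ce] matches any char NOT in {c, e}
Scanning 'cbcabaeebcab':
  pos 0: 'c' -> no (excluded)
  pos 1: 'b' -> MATCH
  pos 2: 'c' -> no (excluded)
  pos 3: 'a' -> MATCH
  pos 4: 'b' -> MATCH
  pos 5: 'a' -> MATCH
  pos 6: 'e' -> no (excluded)
  pos 7: 'e' -> no (excluded)
  pos 8: 'b' -> MATCH
  pos 9: 'c' -> no (excluded)
  pos 10: 'a' -> MATCH
  pos 11: 'b' -> MATCH
Total matches: 7

7


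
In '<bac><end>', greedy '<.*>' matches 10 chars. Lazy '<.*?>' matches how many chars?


Greedy '<.*>' tries to match as MUCH as possible.
Lazy '<.*?>' tries to match as LITTLE as possible.

String: '<bac><end>'
Greedy '<.*>' starts at first '<' and extends to the LAST '>': '<bac><end>' (10 chars)
Lazy '<.*?>' starts at first '<' and stops at the FIRST '>': '<bac>' (5 chars)

5


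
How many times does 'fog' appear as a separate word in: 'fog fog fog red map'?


Scanning each word for exact match 'fog':
  Word 1: 'fog' -> MATCH
  Word 2: 'fog' -> MATCH
  Word 3: 'fog' -> MATCH
  Word 4: 'red' -> no
  Word 5: 'map' -> no
Total matches: 3

3


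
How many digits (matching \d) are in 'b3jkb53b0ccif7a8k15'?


\d matches any digit 0-9.
Scanning 'b3jkb53b0ccif7a8k15':
  pos 1: '3' -> DIGIT
  pos 5: '5' -> DIGIT
  pos 6: '3' -> DIGIT
  pos 8: '0' -> DIGIT
  pos 13: '7' -> DIGIT
  pos 15: '8' -> DIGIT
  pos 17: '1' -> DIGIT
  pos 18: '5' -> DIGIT
Digits found: ['3', '5', '3', '0', '7', '8', '1', '5']
Total: 8

8


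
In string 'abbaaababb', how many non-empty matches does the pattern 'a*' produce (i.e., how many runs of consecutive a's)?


Pattern 'a*' matches zero or more a's. We want non-empty runs of consecutive a's.
String: 'abbaaababb'
Walking through the string to find runs of a's:
  Run 1: positions 0-0 -> 'a'
  Run 2: positions 3-5 -> 'aaa'
  Run 3: positions 7-7 -> 'a'
Non-empty runs found: ['a', 'aaa', 'a']
Count: 3

3


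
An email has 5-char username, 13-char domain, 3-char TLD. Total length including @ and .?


An email address has format: username@domain.tld
Username length: 5
'@' character: 1
Domain length: 13
'.' character: 1
TLD length: 3
Total = 5 + 1 + 13 + 1 + 3 = 23

23


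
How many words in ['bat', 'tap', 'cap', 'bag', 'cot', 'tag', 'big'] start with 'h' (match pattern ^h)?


Pattern ^h anchors to start of word. Check which words begin with 'h':
  'bat' -> no
  'tap' -> no
  'cap' -> no
  'bag' -> no
  'cot' -> no
  'tag' -> no
  'big' -> no
Matching words: []
Count: 0

0


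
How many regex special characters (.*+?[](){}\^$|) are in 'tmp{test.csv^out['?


Regex special characters are: . * + ? [ ] ( ) { } \ ^ $ |
Scanning 'tmp{test.csv^out[':
  pos 3: '{' -> SPECIAL
  pos 8: '.' -> SPECIAL
  pos 12: '^' -> SPECIAL
  pos 16: '[' -> SPECIAL
Special chars found: ['{', '.', '^', '[']
Total: 4

4


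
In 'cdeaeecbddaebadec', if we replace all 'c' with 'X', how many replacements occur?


re.sub('c', 'X', text) replaces every occurrence of 'c' with 'X'.
Text: 'cdeaeecbddaebadec'
Scanning for 'c':
  pos 0: 'c' -> replacement #1
  pos 6: 'c' -> replacement #2
  pos 16: 'c' -> replacement #3
Total replacements: 3

3


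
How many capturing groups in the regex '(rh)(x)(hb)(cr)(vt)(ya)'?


To count capturing groups, count each '(' that starts a group.
Pattern: '(rh)(x)(hb)(cr)(vt)(ya)'
Walking through the pattern:
  Position 0: '(' -> group #1
  Position 4: '(' -> group #2
  Position 7: '(' -> group #3
  Position 11: '(' -> group #4
  Position 15: '(' -> group #5
  Position 19: '(' -> group #6
Total capturing groups: 6

6


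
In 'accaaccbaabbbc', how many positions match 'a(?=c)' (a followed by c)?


Lookahead 'a(?=c)' matches 'a' only when followed by 'c'.
String: 'accaaccbaabbbc'
Checking each position where char is 'a':
  pos 0: 'a' -> MATCH (next='c')
  pos 3: 'a' -> no (next='a')
  pos 4: 'a' -> MATCH (next='c')
  pos 8: 'a' -> no (next='a')
  pos 9: 'a' -> no (next='b')
Matching positions: [0, 4]
Count: 2

2


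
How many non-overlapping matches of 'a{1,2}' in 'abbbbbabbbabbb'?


Pattern 'a{1,2}' matches between 1 and 2 consecutive a's (greedy).
String: 'abbbbbabbbabbb'
Finding runs of a's and applying greedy matching:
  Run at pos 0: 'a' (length 1)
  Run at pos 6: 'a' (length 1)
  Run at pos 10: 'a' (length 1)
Matches: ['a', 'a', 'a']
Count: 3

3


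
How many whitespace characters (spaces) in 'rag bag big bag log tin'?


\s matches whitespace characters (spaces, tabs, etc.).
Text: 'rag bag big bag log tin'
This text has 6 words separated by spaces.
Number of spaces = number of words - 1 = 6 - 1 = 5

5


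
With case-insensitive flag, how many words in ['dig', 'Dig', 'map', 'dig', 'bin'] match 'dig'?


Case-insensitive matching: compare each word's lowercase form to 'dig'.
  'dig' -> lower='dig' -> MATCH
  'Dig' -> lower='dig' -> MATCH
  'map' -> lower='map' -> no
  'dig' -> lower='dig' -> MATCH
  'bin' -> lower='bin' -> no
Matches: ['dig', 'Dig', 'dig']
Count: 3

3


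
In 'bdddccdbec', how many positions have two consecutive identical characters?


Looking for consecutive identical characters in 'bdddccdbec':
  pos 0-1: 'b' vs 'd' -> different
  pos 1-2: 'd' vs 'd' -> MATCH ('dd')
  pos 2-3: 'd' vs 'd' -> MATCH ('dd')
  pos 3-4: 'd' vs 'c' -> different
  pos 4-5: 'c' vs 'c' -> MATCH ('cc')
  pos 5-6: 'c' vs 'd' -> different
  pos 6-7: 'd' vs 'b' -> different
  pos 7-8: 'b' vs 'e' -> different
  pos 8-9: 'e' vs 'c' -> different
Consecutive identical pairs: ['dd', 'dd', 'cc']
Count: 3

3


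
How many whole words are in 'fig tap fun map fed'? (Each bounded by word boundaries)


Word boundaries (\b) mark the start/end of each word.
Text: 'fig tap fun map fed'
Splitting by whitespace:
  Word 1: 'fig'
  Word 2: 'tap'
  Word 3: 'fun'
  Word 4: 'map'
  Word 5: 'fed'
Total whole words: 5

5


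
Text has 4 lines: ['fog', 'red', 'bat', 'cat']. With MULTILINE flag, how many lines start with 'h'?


With MULTILINE flag, ^ matches the start of each line.
Lines: ['fog', 'red', 'bat', 'cat']
Checking which lines start with 'h':
  Line 1: 'fog' -> no
  Line 2: 'red' -> no
  Line 3: 'bat' -> no
  Line 4: 'cat' -> no
Matching lines: []
Count: 0

0


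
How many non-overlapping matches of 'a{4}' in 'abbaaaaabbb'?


Pattern 'a{4}' matches exactly 4 consecutive a's (greedy, non-overlapping).
String: 'abbaaaaabbb'
Scanning for runs of a's:
  Run at pos 0: 'a' (length 1) -> 0 match(es)
  Run at pos 3: 'aaaaa' (length 5) -> 1 match(es)
Matches found: ['aaaa']
Total: 1

1


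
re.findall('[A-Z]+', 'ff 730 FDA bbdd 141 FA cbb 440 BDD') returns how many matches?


Pattern '[A-Z]+' finds one or more uppercase letters.
Text: 'ff 730 FDA bbdd 141 FA cbb 440 BDD'
Scanning for matches:
  Match 1: 'FDA'
  Match 2: 'FA'
  Match 3: 'BDD'
Total matches: 3

3


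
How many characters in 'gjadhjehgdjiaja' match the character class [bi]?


Character class [bi] matches any of: {b, i}
Scanning string 'gjadhjehgdjiaja' character by character:
  pos 0: 'g' -> no
  pos 1: 'j' -> no
  pos 2: 'a' -> no
  pos 3: 'd' -> no
  pos 4: 'h' -> no
  pos 5: 'j' -> no
  pos 6: 'e' -> no
  pos 7: 'h' -> no
  pos 8: 'g' -> no
  pos 9: 'd' -> no
  pos 10: 'j' -> no
  pos 11: 'i' -> MATCH
  pos 12: 'a' -> no
  pos 13: 'j' -> no
  pos 14: 'a' -> no
Total matches: 1

1


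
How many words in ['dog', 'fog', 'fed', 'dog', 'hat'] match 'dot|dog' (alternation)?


Alternation 'dot|dog' matches either 'dot' or 'dog'.
Checking each word:
  'dog' -> MATCH
  'fog' -> no
  'fed' -> no
  'dog' -> MATCH
  'hat' -> no
Matches: ['dog', 'dog']
Count: 2

2


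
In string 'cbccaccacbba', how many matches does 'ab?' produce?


Pattern 'ab?' matches 'a' optionally followed by 'b'.
String: 'cbccaccacbba'
Scanning left to right for 'a' then checking next char:
  Match 1: 'a' (a not followed by b)
  Match 2: 'a' (a not followed by b)
  Match 3: 'a' (a not followed by b)
Total matches: 3

3


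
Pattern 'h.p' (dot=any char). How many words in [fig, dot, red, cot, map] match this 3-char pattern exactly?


Pattern 'h.p' means: starts with 'h', any single char, ends with 'p'.
Checking each word (must be exactly 3 chars):
  'fig' (len=3): no
  'dot' (len=3): no
  'red' (len=3): no
  'cot' (len=3): no
  'map' (len=3): no
Matching words: []
Total: 0

0


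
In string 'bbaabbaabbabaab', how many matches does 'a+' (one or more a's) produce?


Pattern 'a+' matches one or more consecutive a's.
String: 'bbaabbaabbabaab'
Scanning for runs of a:
  Match 1: 'aa' (length 2)
  Match 2: 'aa' (length 2)
  Match 3: 'a' (length 1)
  Match 4: 'aa' (length 2)
Total matches: 4

4


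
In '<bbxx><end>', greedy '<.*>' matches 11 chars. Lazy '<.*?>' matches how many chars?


Greedy '<.*>' tries to match as MUCH as possible.
Lazy '<.*?>' tries to match as LITTLE as possible.

String: '<bbxx><end>'
Greedy '<.*>' starts at first '<' and extends to the LAST '>': '<bbxx><end>' (11 chars)
Lazy '<.*?>' starts at first '<' and stops at the FIRST '>': '<bbxx>' (6 chars)

6


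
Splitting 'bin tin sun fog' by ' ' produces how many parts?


Splitting by ' ' breaks the string at each occurrence of the separator.
Text: 'bin tin sun fog'
Parts after split:
  Part 1: 'bin'
  Part 2: 'tin'
  Part 3: 'sun'
  Part 4: 'fog'
Total parts: 4

4


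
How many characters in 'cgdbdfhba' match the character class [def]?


Character class [def] matches any of: {d, e, f}
Scanning string 'cgdbdfhba' character by character:
  pos 0: 'c' -> no
  pos 1: 'g' -> no
  pos 2: 'd' -> MATCH
  pos 3: 'b' -> no
  pos 4: 'd' -> MATCH
  pos 5: 'f' -> MATCH
  pos 6: 'h' -> no
  pos 7: 'b' -> no
  pos 8: 'a' -> no
Total matches: 3

3


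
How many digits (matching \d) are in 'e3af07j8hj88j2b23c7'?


\d matches any digit 0-9.
Scanning 'e3af07j8hj88j2b23c7':
  pos 1: '3' -> DIGIT
  pos 4: '0' -> DIGIT
  pos 5: '7' -> DIGIT
  pos 7: '8' -> DIGIT
  pos 10: '8' -> DIGIT
  pos 11: '8' -> DIGIT
  pos 13: '2' -> DIGIT
  pos 15: '2' -> DIGIT
  pos 16: '3' -> DIGIT
  pos 18: '7' -> DIGIT
Digits found: ['3', '0', '7', '8', '8', '8', '2', '2', '3', '7']
Total: 10

10


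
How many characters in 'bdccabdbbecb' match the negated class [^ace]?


Negated class [^ace] matches any char NOT in {a, c, e}
Scanning 'bdccabdbbecb':
  pos 0: 'b' -> MATCH
  pos 1: 'd' -> MATCH
  pos 2: 'c' -> no (excluded)
  pos 3: 'c' -> no (excluded)
  pos 4: 'a' -> no (excluded)
  pos 5: 'b' -> MATCH
  pos 6: 'd' -> MATCH
  pos 7: 'b' -> MATCH
  pos 8: 'b' -> MATCH
  pos 9: 'e' -> no (excluded)
  pos 10: 'c' -> no (excluded)
  pos 11: 'b' -> MATCH
Total matches: 7

7


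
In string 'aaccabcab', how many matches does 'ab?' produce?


Pattern 'ab?' matches 'a' optionally followed by 'b'.
String: 'aaccabcab'
Scanning left to right for 'a' then checking next char:
  Match 1: 'a' (a not followed by b)
  Match 2: 'a' (a not followed by b)
  Match 3: 'ab' (a followed by b)
  Match 4: 'ab' (a followed by b)
Total matches: 4

4


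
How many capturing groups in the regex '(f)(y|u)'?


To count capturing groups, count each '(' that starts a group.
Pattern: '(f)(y|u)'
Walking through the pattern:
  Position 0: '(' -> group #1
  Position 3: '(' -> group #2
Total capturing groups: 2

2


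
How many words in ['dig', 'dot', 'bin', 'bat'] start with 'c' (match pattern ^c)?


Pattern ^c anchors to start of word. Check which words begin with 'c':
  'dig' -> no
  'dot' -> no
  'bin' -> no
  'bat' -> no
Matching words: []
Count: 0

0


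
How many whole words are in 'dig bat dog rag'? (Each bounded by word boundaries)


Word boundaries (\b) mark the start/end of each word.
Text: 'dig bat dog rag'
Splitting by whitespace:
  Word 1: 'dig'
  Word 2: 'bat'
  Word 3: 'dog'
  Word 4: 'rag'
Total whole words: 4

4


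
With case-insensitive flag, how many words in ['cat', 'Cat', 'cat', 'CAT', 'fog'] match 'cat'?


Case-insensitive matching: compare each word's lowercase form to 'cat'.
  'cat' -> lower='cat' -> MATCH
  'Cat' -> lower='cat' -> MATCH
  'cat' -> lower='cat' -> MATCH
  'CAT' -> lower='cat' -> MATCH
  'fog' -> lower='fog' -> no
Matches: ['cat', 'Cat', 'cat', 'CAT']
Count: 4

4


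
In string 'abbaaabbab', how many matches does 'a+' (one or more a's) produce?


Pattern 'a+' matches one or more consecutive a's.
String: 'abbaaabbab'
Scanning for runs of a:
  Match 1: 'a' (length 1)
  Match 2: 'aaa' (length 3)
  Match 3: 'a' (length 1)
Total matches: 3

3


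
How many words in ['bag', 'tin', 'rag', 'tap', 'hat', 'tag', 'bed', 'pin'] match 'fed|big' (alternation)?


Alternation 'fed|big' matches either 'fed' or 'big'.
Checking each word:
  'bag' -> no
  'tin' -> no
  'rag' -> no
  'tap' -> no
  'hat' -> no
  'tag' -> no
  'bed' -> no
  'pin' -> no
Matches: []
Count: 0

0


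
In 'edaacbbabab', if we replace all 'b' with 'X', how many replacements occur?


re.sub('b', 'X', text) replaces every occurrence of 'b' with 'X'.
Text: 'edaacbbabab'
Scanning for 'b':
  pos 5: 'b' -> replacement #1
  pos 6: 'b' -> replacement #2
  pos 8: 'b' -> replacement #3
  pos 10: 'b' -> replacement #4
Total replacements: 4

4


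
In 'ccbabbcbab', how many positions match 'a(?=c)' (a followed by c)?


Lookahead 'a(?=c)' matches 'a' only when followed by 'c'.
String: 'ccbabbcbab'
Checking each position where char is 'a':
  pos 3: 'a' -> no (next='b')
  pos 8: 'a' -> no (next='b')
Matching positions: []
Count: 0

0


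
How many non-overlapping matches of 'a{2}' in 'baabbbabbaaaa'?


Pattern 'a{2}' matches exactly 2 consecutive a's (greedy, non-overlapping).
String: 'baabbbabbaaaa'
Scanning for runs of a's:
  Run at pos 1: 'aa' (length 2) -> 1 match(es)
  Run at pos 6: 'a' (length 1) -> 0 match(es)
  Run at pos 9: 'aaaa' (length 4) -> 2 match(es)
Matches found: ['aa', 'aa', 'aa']
Total: 3

3


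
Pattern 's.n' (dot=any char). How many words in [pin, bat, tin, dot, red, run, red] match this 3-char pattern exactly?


Pattern 's.n' means: starts with 's', any single char, ends with 'n'.
Checking each word (must be exactly 3 chars):
  'pin' (len=3): no
  'bat' (len=3): no
  'tin' (len=3): no
  'dot' (len=3): no
  'red' (len=3): no
  'run' (len=3): no
  'red' (len=3): no
Matching words: []
Total: 0

0


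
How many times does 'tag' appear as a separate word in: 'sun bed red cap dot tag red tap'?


Scanning each word for exact match 'tag':
  Word 1: 'sun' -> no
  Word 2: 'bed' -> no
  Word 3: 'red' -> no
  Word 4: 'cap' -> no
  Word 5: 'dot' -> no
  Word 6: 'tag' -> MATCH
  Word 7: 'red' -> no
  Word 8: 'tap' -> no
Total matches: 1

1


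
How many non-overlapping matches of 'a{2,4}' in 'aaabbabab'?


Pattern 'a{2,4}' matches between 2 and 4 consecutive a's (greedy).
String: 'aaabbabab'
Finding runs of a's and applying greedy matching:
  Run at pos 0: 'aaa' (length 3)
  Run at pos 5: 'a' (length 1)
  Run at pos 7: 'a' (length 1)
Matches: ['aaa']
Count: 1

1


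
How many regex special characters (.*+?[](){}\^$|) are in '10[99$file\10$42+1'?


Regex special characters are: . * + ? [ ] ( ) { } \ ^ $ |
Scanning '10[99$file\10$42+1':
  pos 2: '[' -> SPECIAL
  pos 5: '$' -> SPECIAL
  pos 10: '\' -> SPECIAL
  pos 13: '$' -> SPECIAL
  pos 16: '+' -> SPECIAL
Special chars found: ['[', '$', '\\', '$', '+']
Total: 5

5


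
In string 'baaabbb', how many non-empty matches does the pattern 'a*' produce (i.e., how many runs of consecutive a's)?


Pattern 'a*' matches zero or more a's. We want non-empty runs of consecutive a's.
String: 'baaabbb'
Walking through the string to find runs of a's:
  Run 1: positions 1-3 -> 'aaa'
Non-empty runs found: ['aaa']
Count: 1

1


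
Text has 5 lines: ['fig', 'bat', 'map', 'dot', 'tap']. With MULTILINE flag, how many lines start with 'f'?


With MULTILINE flag, ^ matches the start of each line.
Lines: ['fig', 'bat', 'map', 'dot', 'tap']
Checking which lines start with 'f':
  Line 1: 'fig' -> MATCH
  Line 2: 'bat' -> no
  Line 3: 'map' -> no
  Line 4: 'dot' -> no
  Line 5: 'tap' -> no
Matching lines: ['fig']
Count: 1

1


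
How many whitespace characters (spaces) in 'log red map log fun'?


\s matches whitespace characters (spaces, tabs, etc.).
Text: 'log red map log fun'
This text has 5 words separated by spaces.
Number of spaces = number of words - 1 = 5 - 1 = 4

4


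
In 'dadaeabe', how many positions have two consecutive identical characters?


Looking for consecutive identical characters in 'dadaeabe':
  pos 0-1: 'd' vs 'a' -> different
  pos 1-2: 'a' vs 'd' -> different
  pos 2-3: 'd' vs 'a' -> different
  pos 3-4: 'a' vs 'e' -> different
  pos 4-5: 'e' vs 'a' -> different
  pos 5-6: 'a' vs 'b' -> different
  pos 6-7: 'b' vs 'e' -> different
Consecutive identical pairs: []
Count: 0

0


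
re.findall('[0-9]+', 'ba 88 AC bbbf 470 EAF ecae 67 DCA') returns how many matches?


Pattern '[0-9]+' finds one or more digits.
Text: 'ba 88 AC bbbf 470 EAF ecae 67 DCA'
Scanning for matches:
  Match 1: '88'
  Match 2: '470'
  Match 3: '67'
Total matches: 3

3


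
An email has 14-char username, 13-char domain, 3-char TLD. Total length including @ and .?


An email address has format: username@domain.tld
Username length: 14
'@' character: 1
Domain length: 13
'.' character: 1
TLD length: 3
Total = 14 + 1 + 13 + 1 + 3 = 32

32


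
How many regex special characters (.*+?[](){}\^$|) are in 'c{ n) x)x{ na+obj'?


Regex special characters are: . * + ? [ ] ( ) { } \ ^ $ |
Scanning 'c{ n) x)x{ na+obj':
  pos 1: '{' -> SPECIAL
  pos 4: ')' -> SPECIAL
  pos 7: ')' -> SPECIAL
  pos 9: '{' -> SPECIAL
  pos 13: '+' -> SPECIAL
Special chars found: ['{', ')', ')', '{', '+']
Total: 5

5


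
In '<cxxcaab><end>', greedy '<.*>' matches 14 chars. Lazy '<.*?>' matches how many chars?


Greedy '<.*>' tries to match as MUCH as possible.
Lazy '<.*?>' tries to match as LITTLE as possible.

String: '<cxxcaab><end>'
Greedy '<.*>' starts at first '<' and extends to the LAST '>': '<cxxcaab><end>' (14 chars)
Lazy '<.*?>' starts at first '<' and stops at the FIRST '>': '<cxxcaab>' (9 chars)

9


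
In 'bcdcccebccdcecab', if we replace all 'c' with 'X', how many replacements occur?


re.sub('c', 'X', text) replaces every occurrence of 'c' with 'X'.
Text: 'bcdcccebccdcecab'
Scanning for 'c':
  pos 1: 'c' -> replacement #1
  pos 3: 'c' -> replacement #2
  pos 4: 'c' -> replacement #3
  pos 5: 'c' -> replacement #4
  pos 8: 'c' -> replacement #5
  pos 9: 'c' -> replacement #6
  pos 11: 'c' -> replacement #7
  pos 13: 'c' -> replacement #8
Total replacements: 8

8


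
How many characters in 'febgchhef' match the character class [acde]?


Character class [acde] matches any of: {a, c, d, e}
Scanning string 'febgchhef' character by character:
  pos 0: 'f' -> no
  pos 1: 'e' -> MATCH
  pos 2: 'b' -> no
  pos 3: 'g' -> no
  pos 4: 'c' -> MATCH
  pos 5: 'h' -> no
  pos 6: 'h' -> no
  pos 7: 'e' -> MATCH
  pos 8: 'f' -> no
Total matches: 3

3


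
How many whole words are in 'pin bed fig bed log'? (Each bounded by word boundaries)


Word boundaries (\b) mark the start/end of each word.
Text: 'pin bed fig bed log'
Splitting by whitespace:
  Word 1: 'pin'
  Word 2: 'bed'
  Word 3: 'fig'
  Word 4: 'bed'
  Word 5: 'log'
Total whole words: 5

5


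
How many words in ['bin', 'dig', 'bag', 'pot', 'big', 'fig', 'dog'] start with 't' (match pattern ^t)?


Pattern ^t anchors to start of word. Check which words begin with 't':
  'bin' -> no
  'dig' -> no
  'bag' -> no
  'pot' -> no
  'big' -> no
  'fig' -> no
  'dog' -> no
Matching words: []
Count: 0

0


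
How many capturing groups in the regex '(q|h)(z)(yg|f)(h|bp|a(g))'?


To count capturing groups, count each '(' that starts a group.
Pattern: '(q|h)(z)(yg|f)(h|bp|a(g))'
Walking through the pattern:
  Position 0: '(' -> group #1
  Position 5: '(' -> group #2
  Position 8: '(' -> group #3
  Position 14: '(' -> group #4
  Position 21: '(' -> group #5
Total capturing groups: 5

5


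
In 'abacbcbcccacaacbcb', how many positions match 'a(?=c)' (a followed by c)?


Lookahead 'a(?=c)' matches 'a' only when followed by 'c'.
String: 'abacbcbcccacaacbcb'
Checking each position where char is 'a':
  pos 0: 'a' -> no (next='b')
  pos 2: 'a' -> MATCH (next='c')
  pos 10: 'a' -> MATCH (next='c')
  pos 12: 'a' -> no (next='a')
  pos 13: 'a' -> MATCH (next='c')
Matching positions: [2, 10, 13]
Count: 3

3


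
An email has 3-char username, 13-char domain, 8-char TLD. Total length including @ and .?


An email address has format: username@domain.tld
Username length: 3
'@' character: 1
Domain length: 13
'.' character: 1
TLD length: 8
Total = 3 + 1 + 13 + 1 + 8 = 26

26


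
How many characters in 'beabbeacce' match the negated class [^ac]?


Negated class [^ac] matches any char NOT in {a, c}
Scanning 'beabbeacce':
  pos 0: 'b' -> MATCH
  pos 1: 'e' -> MATCH
  pos 2: 'a' -> no (excluded)
  pos 3: 'b' -> MATCH
  pos 4: 'b' -> MATCH
  pos 5: 'e' -> MATCH
  pos 6: 'a' -> no (excluded)
  pos 7: 'c' -> no (excluded)
  pos 8: 'c' -> no (excluded)
  pos 9: 'e' -> MATCH
Total matches: 6

6


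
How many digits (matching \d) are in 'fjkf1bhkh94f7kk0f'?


\d matches any digit 0-9.
Scanning 'fjkf1bhkh94f7kk0f':
  pos 4: '1' -> DIGIT
  pos 9: '9' -> DIGIT
  pos 10: '4' -> DIGIT
  pos 12: '7' -> DIGIT
  pos 15: '0' -> DIGIT
Digits found: ['1', '9', '4', '7', '0']
Total: 5

5


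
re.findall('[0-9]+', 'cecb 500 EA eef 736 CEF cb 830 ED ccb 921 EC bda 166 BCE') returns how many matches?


Pattern '[0-9]+' finds one or more digits.
Text: 'cecb 500 EA eef 736 CEF cb 830 ED ccb 921 EC bda 166 BCE'
Scanning for matches:
  Match 1: '500'
  Match 2: '736'
  Match 3: '830'
  Match 4: '921'
  Match 5: '166'
Total matches: 5

5


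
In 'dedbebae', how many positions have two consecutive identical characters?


Looking for consecutive identical characters in 'dedbebae':
  pos 0-1: 'd' vs 'e' -> different
  pos 1-2: 'e' vs 'd' -> different
  pos 2-3: 'd' vs 'b' -> different
  pos 3-4: 'b' vs 'e' -> different
  pos 4-5: 'e' vs 'b' -> different
  pos 5-6: 'b' vs 'a' -> different
  pos 6-7: 'a' vs 'e' -> different
Consecutive identical pairs: []
Count: 0

0


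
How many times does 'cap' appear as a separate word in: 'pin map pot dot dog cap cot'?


Scanning each word for exact match 'cap':
  Word 1: 'pin' -> no
  Word 2: 'map' -> no
  Word 3: 'pot' -> no
  Word 4: 'dot' -> no
  Word 5: 'dog' -> no
  Word 6: 'cap' -> MATCH
  Word 7: 'cot' -> no
Total matches: 1

1


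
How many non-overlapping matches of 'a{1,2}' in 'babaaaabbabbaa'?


Pattern 'a{1,2}' matches between 1 and 2 consecutive a's (greedy).
String: 'babaaaabbabbaa'
Finding runs of a's and applying greedy matching:
  Run at pos 1: 'a' (length 1)
  Run at pos 3: 'aaaa' (length 4)
  Run at pos 9: 'a' (length 1)
  Run at pos 12: 'aa' (length 2)
Matches: ['a', 'aa', 'aa', 'a', 'aa']
Count: 5

5
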